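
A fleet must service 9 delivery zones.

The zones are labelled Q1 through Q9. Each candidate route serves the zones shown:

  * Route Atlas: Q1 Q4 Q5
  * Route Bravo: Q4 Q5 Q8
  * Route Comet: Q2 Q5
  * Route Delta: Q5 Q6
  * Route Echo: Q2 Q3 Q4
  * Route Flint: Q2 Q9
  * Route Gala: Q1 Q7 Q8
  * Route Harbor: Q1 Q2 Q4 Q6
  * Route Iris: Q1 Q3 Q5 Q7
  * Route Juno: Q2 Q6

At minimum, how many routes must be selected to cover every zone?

4

Flint and Gala and Harbor and Iris together: Flint ∪ Gala ∪ Harbor ∪ Iris = {Q1, Q2, Q3, Q4, Q5, Q6, Q7, Q8, Q9} — every zone is covered.
No 3 of the 10 routes cover everything (all 120 combinations miss at least one zone), so 4 is optimal.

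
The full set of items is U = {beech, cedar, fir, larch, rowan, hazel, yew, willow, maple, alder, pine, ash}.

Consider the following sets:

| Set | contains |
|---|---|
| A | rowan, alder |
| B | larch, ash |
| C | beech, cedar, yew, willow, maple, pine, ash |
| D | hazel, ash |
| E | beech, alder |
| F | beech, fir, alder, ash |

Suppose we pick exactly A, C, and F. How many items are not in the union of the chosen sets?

Union of A, C, F = {beech, cedar, fir, rowan, yew, willow, maple, alder, pine, ash}.
Not covered: larch, hazel — 2 items.

2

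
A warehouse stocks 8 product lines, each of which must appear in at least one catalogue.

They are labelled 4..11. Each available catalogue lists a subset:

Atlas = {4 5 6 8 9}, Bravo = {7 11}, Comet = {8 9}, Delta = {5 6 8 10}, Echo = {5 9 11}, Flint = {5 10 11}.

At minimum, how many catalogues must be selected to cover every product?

3

Take {Atlas, Bravo, Delta}. Their union is {4, 5, 6, 7, 8, 9, 10, 11}, which is all 8 products.
Only Atlas contains 4, so Atlas is forced; the remaining 3 products need at least 2 more catalogues (each remaining catalogue adds at most 2) — so at least 3 catalogues are needed, and 3 is optimal.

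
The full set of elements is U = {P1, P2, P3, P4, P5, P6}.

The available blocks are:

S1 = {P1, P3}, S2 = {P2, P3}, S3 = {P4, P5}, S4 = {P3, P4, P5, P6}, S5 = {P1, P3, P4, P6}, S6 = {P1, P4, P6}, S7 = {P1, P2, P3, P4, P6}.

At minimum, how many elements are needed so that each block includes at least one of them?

2

H = {P3, P4} meets every block (each contains at least one member of H), and |H| = 2.
The blocks S1, S3 are pairwise disjoint, so any hitting set needs a separate element for each — at least 2. Hence 2 is optimal.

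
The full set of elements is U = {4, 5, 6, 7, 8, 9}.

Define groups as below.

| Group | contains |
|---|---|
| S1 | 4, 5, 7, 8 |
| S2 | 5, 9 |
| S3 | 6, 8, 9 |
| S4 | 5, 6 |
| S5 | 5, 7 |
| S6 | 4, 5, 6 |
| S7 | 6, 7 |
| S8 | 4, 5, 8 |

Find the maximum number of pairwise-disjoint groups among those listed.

2

S3, S5 are pairwise disjoint (S3={6,8,9}; S5={5,7}).
Every remaining group overlaps one of these, and no 3 of the listed groups are pairwise disjoint, so 2 is the maximum.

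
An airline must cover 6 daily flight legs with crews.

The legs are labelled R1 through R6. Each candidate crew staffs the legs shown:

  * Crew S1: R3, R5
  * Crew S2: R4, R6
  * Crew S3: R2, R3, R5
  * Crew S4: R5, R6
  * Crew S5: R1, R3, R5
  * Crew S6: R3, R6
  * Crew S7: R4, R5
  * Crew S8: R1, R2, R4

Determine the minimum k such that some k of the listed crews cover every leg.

Take {S4, S5, S8}. Their union is {R1, R2, R3, R4, R5, R6}, which is all 6 legs.
No 2 of the 8 crews cover everything (all 28 combinations miss at least one leg), so 3 is optimal.

3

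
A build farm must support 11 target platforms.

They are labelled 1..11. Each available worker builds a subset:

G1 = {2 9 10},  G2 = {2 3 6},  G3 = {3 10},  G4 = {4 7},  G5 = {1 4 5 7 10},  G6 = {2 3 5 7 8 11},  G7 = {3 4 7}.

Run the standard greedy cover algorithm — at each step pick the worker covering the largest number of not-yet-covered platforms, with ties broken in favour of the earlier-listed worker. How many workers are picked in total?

4

Greedy: pick G6 (covers 6 new) → pick G5 (covers 3 new) → pick G1 (covers 1 new) → pick G2 (covers 1 new). Total picks: 4.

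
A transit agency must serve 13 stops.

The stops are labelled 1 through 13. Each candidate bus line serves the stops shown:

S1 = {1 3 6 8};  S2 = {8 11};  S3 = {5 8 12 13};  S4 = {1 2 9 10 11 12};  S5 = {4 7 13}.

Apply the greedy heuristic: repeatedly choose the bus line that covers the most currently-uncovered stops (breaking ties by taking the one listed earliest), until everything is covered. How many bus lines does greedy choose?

Greedy: pick S4 (covers 6 new) → pick S1 (covers 3 new) → pick S5 (covers 3 new) → pick S3 (covers 1 new). Total picks: 4.

4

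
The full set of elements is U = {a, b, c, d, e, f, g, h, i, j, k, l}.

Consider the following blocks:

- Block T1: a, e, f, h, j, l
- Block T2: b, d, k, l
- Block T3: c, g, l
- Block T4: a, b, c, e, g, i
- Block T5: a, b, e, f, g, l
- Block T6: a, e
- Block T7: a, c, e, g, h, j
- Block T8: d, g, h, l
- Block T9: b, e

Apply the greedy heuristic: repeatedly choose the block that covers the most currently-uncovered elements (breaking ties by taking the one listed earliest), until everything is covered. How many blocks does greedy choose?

3

Greedy: pick T1 (covers 6 new) → pick T4 (covers 4 new) → pick T2 (covers 2 new). Total picks: 3.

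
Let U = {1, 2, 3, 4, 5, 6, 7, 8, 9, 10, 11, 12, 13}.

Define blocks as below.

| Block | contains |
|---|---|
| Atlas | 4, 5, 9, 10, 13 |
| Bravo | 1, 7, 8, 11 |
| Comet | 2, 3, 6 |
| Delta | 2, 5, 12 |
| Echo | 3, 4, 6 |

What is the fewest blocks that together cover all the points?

Atlas and Bravo and Comet and Delta together: Atlas ∪ Bravo ∪ Comet ∪ Delta = {1, 2, 3, 4, 5, 6, 7, 8, 9, 10, 11, 12, 13} — every point is covered.
Only Delta contains 12, so Delta is forced; the remaining 10 points need at least 3 more blocks (each remaining block adds at most 4) — so at least 4 blocks are needed, and 4 is optimal.

4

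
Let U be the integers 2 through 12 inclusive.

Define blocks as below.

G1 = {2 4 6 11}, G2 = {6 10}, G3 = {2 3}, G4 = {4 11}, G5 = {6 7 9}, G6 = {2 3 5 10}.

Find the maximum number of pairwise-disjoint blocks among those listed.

3

G2, G3, G4 are pairwise disjoint (G2={6,10}; G3={2,3}; G4={4,11}).
Every remaining block overlaps one of these, and no 4 of the listed blocks are pairwise disjoint, so 3 is the maximum.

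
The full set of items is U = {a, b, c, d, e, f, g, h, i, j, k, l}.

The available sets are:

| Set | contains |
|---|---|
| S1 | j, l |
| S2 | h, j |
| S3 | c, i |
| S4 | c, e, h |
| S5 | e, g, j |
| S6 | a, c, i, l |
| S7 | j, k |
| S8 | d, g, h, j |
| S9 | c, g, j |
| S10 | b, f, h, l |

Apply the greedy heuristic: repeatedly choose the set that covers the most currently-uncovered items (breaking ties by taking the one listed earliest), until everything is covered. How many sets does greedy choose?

Greedy: pick S6 (covers 4 new) → pick S8 (covers 4 new) → pick S10 (covers 2 new) → pick S4 (covers 1 new) → pick S7 (covers 1 new). Total picks: 5.

5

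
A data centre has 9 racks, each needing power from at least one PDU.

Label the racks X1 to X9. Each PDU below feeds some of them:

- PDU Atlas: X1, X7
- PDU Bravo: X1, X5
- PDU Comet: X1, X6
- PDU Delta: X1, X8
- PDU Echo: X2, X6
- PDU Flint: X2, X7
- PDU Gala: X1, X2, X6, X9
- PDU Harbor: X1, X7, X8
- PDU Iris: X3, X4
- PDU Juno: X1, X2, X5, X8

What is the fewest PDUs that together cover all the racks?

Atlas and Gala and Iris and Juno together: Atlas ∪ Gala ∪ Iris ∪ Juno = {X1, X2, X3, X4, X5, X6, X7, X8, X9} — every rack is covered.
Only Gala contains X9, so Gala is forced; the remaining 5 racks need at least 3 more PDUs (each remaining PDU adds at most 2) — so at least 4 PDUs are needed, and 4 is optimal.

4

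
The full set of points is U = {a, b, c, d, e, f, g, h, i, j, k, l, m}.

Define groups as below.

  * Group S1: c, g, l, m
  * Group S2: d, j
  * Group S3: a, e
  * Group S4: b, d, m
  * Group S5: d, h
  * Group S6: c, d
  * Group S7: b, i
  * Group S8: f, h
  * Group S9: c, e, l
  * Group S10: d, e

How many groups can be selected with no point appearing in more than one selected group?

S1, S2, S3, S7, S8 are pairwise disjoint (S1={c,g,l,m}; S2={d,j}; S3={a,e}; S7={b,i}; S8={f,h}).
Every remaining group overlaps one of these, and no 6 of the listed groups are pairwise disjoint, so 5 is the maximum.

5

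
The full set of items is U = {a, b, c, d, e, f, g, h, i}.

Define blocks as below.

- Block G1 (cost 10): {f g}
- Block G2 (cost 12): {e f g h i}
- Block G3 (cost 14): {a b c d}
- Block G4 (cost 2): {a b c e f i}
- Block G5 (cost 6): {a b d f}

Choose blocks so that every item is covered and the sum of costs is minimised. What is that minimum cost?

G2, G4, G5 together cover every item (G2 ∪ G4 ∪ G5 = {a, b, c, d, e, f, g, h, i}); total cost 12 + 2 + 6 = 20.
No covering selection has total cost below 20.

20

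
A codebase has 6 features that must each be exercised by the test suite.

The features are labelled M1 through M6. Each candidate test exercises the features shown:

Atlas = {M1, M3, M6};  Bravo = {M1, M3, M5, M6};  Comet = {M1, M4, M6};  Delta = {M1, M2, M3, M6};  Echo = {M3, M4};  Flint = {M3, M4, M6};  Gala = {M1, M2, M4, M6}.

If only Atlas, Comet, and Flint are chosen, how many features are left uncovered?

Union of Atlas, Comet, Flint = {M1, M3, M4, M6}.
Not covered: M2, M5 — 2 features.

2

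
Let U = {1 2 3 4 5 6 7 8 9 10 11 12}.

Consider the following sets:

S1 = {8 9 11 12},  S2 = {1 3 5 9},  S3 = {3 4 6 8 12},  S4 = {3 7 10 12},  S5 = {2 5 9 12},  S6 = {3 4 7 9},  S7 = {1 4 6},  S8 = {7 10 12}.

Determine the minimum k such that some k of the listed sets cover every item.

4

S1 and S4 and S5 and S7 together: S1 ∪ S4 ∪ S5 ∪ S7 = {1, 2, 3, 4, 5, 6, 7, 8, 9, 10, 11, 12} — every item is covered.
Only S1 contains 11, so S1 is forced; the remaining 8 items need at least 3 more sets (each remaining set adds at most 3) — so at least 4 sets are needed, and 4 is optimal.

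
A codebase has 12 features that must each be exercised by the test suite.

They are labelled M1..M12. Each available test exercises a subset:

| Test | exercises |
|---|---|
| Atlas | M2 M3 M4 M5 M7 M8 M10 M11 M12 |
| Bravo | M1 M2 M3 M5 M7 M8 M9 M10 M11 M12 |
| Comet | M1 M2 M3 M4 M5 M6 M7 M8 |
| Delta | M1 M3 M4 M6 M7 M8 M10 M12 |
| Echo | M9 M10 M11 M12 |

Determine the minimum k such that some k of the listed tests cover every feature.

2

Bravo and Delta together: Bravo ∪ Delta = {M1, M2, M3, M4, M5, M6, M7, M8, M9, M10, M11, M12} — every feature is covered.
No single test has all 12 features (the largest, Bravo, has 10), so 2 is optimal.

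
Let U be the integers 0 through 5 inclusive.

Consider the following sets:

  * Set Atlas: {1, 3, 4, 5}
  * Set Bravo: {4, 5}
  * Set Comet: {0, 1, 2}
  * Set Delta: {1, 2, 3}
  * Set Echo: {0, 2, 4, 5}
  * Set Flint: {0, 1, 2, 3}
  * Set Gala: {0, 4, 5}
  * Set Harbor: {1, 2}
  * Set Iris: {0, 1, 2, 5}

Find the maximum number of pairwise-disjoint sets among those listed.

Bravo, Delta are pairwise disjoint (Bravo={4,5}; Delta={1,2,3}).
Every remaining set overlaps one of these, and no 3 of the listed sets are pairwise disjoint, so 2 is the maximum.

2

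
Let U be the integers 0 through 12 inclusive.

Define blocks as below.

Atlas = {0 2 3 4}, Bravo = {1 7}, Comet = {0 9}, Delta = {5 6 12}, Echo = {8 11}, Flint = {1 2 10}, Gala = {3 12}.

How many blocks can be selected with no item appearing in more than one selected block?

4

Comet, Delta, Echo, Flint are pairwise disjoint (Comet={0,9}; Delta={5,6,12}; Echo={8,11}; Flint={1,2,10}).
Every remaining block overlaps one of these, and no 5 of the listed blocks are pairwise disjoint, so 4 is the maximum.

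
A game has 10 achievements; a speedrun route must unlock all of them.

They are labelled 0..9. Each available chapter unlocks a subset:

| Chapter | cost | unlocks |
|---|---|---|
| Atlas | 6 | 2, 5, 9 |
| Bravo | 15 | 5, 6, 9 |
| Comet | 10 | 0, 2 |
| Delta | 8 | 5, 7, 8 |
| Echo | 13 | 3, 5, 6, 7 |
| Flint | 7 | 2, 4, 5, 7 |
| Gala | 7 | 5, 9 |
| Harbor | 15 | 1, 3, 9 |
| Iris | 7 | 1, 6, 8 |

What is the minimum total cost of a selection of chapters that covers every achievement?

Comet, Flint, Harbor, Iris together cover every achievement (Comet ∪ Flint ∪ Harbor ∪ Iris = {0, 1, 2, 3, 4, 5, 6, 7, 8, 9}); total cost 10 + 7 + 15 + 7 = 39.
The greedy pick Flint, Iris, Atlas, Comet, Echo costs 43; no covering selection beats 39.

39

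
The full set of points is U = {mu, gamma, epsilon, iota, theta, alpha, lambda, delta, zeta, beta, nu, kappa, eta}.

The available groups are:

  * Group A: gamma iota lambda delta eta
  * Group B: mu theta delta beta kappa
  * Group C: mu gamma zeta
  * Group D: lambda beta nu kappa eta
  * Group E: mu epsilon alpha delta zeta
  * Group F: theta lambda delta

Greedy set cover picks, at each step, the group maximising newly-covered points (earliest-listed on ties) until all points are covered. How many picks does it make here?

Greedy: pick A (covers 5 new) → pick B (covers 4 new) → pick E (covers 3 new) → pick D (covers 1 new). Total picks: 4.

4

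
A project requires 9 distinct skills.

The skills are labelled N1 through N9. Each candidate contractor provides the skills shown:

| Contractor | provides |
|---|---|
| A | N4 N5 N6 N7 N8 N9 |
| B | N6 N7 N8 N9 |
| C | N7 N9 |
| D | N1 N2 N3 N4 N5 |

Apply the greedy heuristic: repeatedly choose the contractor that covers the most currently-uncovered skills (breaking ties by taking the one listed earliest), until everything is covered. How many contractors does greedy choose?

Greedy: pick A (covers 6 new) → pick D (covers 3 new). Total picks: 2.

2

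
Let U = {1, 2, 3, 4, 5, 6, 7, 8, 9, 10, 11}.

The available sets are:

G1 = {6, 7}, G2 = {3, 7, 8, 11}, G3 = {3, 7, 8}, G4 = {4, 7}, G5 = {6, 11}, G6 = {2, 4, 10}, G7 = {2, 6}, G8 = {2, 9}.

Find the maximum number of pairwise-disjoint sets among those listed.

G3, G5, G8 are pairwise disjoint (G3={3,7,8}; G5={6,11}; G8={2,9}).
Every remaining set overlaps one of these, and no 4 of the listed sets are pairwise disjoint, so 3 is the maximum.

3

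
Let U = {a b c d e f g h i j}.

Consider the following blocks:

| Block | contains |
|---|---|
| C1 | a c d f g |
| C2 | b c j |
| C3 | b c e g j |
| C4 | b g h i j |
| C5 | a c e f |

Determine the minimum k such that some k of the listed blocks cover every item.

3

Take {C1, C4, C5}. Their union is {a, b, c, d, e, f, g, h, i, j}, which is all 10 items.
Only C1 contains d, so C1 is forced; the remaining 5 items need at least 2 more blocks (each remaining block adds at most 4) — so at least 3 blocks are needed, and 3 is optimal.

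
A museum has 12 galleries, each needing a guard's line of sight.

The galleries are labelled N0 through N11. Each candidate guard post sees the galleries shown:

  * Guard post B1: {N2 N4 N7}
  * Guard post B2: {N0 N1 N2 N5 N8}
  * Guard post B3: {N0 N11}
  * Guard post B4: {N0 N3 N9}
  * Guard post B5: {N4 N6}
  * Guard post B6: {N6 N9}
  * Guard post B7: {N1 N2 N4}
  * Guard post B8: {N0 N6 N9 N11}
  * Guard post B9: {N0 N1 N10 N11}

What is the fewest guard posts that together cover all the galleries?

5

B1 and B2 and B4 and B8 and B9 together: B1 ∪ B2 ∪ B4 ∪ B8 ∪ B9 = {N0, N1, N2, N3, N4, N5, N6, N7, N8, N9, N10, N11} — every gallery is covered.
No 4 of the 9 guard posts cover everything (all 126 combinations miss at least one gallery), so 5 is optimal.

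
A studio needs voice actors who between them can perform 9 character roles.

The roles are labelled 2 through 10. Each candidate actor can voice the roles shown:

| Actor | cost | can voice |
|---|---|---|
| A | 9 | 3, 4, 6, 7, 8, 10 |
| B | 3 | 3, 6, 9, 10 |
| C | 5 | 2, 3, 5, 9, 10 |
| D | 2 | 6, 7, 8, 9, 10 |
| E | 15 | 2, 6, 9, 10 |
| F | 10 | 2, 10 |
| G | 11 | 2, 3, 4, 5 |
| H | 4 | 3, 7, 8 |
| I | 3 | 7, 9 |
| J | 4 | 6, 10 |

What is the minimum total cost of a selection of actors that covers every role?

13

D, G together cover every role (D ∪ G = {2, 3, 4, 5, 6, 7, 8, 9, 10}); total cost 2 + 11 = 13.
The greedy pick D, C, A costs 16; no covering selection beats 13.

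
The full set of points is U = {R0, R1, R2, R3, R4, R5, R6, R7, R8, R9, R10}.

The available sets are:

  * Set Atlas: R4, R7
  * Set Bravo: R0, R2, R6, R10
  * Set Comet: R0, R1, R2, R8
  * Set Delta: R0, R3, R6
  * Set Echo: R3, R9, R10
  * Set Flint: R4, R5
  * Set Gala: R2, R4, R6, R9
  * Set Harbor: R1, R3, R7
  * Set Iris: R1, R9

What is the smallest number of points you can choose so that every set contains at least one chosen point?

Take H = {R1, R2, R3, R4}. Each listed set contains at least one of these, so H is a hitting set of size 4.
No choice of 3 points meets every set, so 4 is the minimum.

4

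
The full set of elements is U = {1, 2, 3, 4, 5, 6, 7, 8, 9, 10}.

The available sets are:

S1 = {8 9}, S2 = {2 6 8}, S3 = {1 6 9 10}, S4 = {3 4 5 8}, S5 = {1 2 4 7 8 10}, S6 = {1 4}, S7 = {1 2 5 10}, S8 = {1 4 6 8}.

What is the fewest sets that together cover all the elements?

S3 and S4 and S5 together: S3 ∪ S4 ∪ S5 = {1, 2, 3, 4, 5, 6, 7, 8, 9, 10} — every element is covered.
Only S4 contains 3, so S4 is forced; the remaining 6 elements need at least 2 more sets (each remaining set adds at most 4) — so at least 3 sets are needed, and 3 is optimal.

3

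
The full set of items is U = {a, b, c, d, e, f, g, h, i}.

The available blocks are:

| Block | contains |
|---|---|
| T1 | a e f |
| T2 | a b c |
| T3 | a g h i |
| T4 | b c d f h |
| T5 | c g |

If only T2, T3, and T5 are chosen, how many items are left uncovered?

Union of T2, T3, T5 = {a, b, c, g, h, i}.
Not covered: d, e, f — 3 items.

3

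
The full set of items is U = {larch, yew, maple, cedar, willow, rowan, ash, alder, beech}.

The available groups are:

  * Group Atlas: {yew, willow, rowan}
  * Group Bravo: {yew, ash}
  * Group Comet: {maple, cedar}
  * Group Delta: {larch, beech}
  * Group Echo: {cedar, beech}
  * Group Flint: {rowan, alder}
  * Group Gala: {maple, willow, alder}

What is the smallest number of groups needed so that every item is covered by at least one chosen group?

Take {Atlas, Bravo, Comet, Delta, Gala}. Their union is {larch, yew, maple, cedar, willow, rowan, ash, alder, beech}, which is all 9 items.
No 4 of the 7 groups cover everything (all 35 combinations miss at least one item), so 5 is optimal.

5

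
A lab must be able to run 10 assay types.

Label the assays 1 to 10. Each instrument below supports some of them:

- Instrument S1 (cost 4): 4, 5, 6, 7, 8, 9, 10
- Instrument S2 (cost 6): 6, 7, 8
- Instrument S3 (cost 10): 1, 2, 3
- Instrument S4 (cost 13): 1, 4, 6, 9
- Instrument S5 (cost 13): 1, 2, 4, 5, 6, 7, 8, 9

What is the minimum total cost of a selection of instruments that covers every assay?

S1, S3 together cover every assay (S1 ∪ S3 = {1, 2, 3, 4, 5, 6, 7, 8, 9, 10}); total cost 4 + 10 = 14.
No covering selection has total cost below 14.

14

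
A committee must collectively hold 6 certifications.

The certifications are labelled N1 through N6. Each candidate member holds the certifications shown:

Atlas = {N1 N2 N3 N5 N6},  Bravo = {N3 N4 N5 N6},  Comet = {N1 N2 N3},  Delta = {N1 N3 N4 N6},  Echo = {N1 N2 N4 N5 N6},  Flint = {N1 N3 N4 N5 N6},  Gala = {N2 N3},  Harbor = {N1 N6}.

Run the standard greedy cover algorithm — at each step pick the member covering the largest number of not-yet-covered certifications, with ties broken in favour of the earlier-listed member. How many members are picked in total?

Greedy: pick Atlas (covers 5 new) → pick Bravo (covers 1 new). Total picks: 2.

2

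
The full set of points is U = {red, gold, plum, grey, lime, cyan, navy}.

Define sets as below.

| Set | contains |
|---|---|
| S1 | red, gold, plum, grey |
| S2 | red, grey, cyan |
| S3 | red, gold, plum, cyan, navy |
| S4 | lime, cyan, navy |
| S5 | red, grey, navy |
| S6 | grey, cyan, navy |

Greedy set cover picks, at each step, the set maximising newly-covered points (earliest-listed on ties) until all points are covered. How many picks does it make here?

Greedy: pick S3 (covers 5 new) → pick S1 (covers 1 new) → pick S4 (covers 1 new). Total picks: 3.
(The true minimum cover uses only 2 sets, so greedy is not optimal here.)

3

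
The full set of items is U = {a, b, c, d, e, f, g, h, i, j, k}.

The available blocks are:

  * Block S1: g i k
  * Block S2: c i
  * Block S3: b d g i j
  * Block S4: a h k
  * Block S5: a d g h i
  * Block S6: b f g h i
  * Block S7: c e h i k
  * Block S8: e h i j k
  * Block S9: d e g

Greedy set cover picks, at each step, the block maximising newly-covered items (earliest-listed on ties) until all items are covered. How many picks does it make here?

4

Greedy: pick S3 (covers 5 new) → pick S7 (covers 4 new) → pick S4 (covers 1 new) → pick S6 (covers 1 new). Total picks: 4.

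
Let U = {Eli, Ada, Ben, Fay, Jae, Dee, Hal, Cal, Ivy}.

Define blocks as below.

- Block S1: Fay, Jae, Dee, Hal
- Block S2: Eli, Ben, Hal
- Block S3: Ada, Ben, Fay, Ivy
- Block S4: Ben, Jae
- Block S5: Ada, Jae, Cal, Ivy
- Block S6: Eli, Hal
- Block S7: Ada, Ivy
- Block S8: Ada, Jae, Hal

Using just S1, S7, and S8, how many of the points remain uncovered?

Union of S1, S7, S8 = {Ada, Fay, Jae, Dee, Hal, Ivy}.
Not covered: Eli, Ben, Cal — 3 points.

3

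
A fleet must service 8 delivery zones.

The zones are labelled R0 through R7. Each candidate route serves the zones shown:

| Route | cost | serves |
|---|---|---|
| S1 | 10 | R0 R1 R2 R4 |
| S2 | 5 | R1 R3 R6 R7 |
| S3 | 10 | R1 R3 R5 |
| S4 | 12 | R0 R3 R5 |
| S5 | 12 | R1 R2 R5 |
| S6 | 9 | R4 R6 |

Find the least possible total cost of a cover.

25

S1, S2, S3 together cover every zone (S1 ∪ S2 ∪ S3 = {R0, R1, R2, R3, R4, R5, R6, R7}); total cost 10 + 5 + 10 = 25.
No covering selection has total cost below 25.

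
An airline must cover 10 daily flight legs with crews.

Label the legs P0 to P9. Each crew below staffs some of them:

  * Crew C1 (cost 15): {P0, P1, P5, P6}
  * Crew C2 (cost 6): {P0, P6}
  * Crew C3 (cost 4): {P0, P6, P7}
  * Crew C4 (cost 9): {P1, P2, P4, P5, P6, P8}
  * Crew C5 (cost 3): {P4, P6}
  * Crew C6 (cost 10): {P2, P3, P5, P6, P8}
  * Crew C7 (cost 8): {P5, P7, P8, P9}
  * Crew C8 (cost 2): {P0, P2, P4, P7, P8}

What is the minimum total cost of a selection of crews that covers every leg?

29

C4, C6, C7, C8 together cover every leg (C4 ∪ C6 ∪ C7 ∪ C8 = {P0, P1, P2, P3, P4, P5, P6, P7, P8, P9}); total cost 9 + 10 + 8 + 2 = 29.
No covering selection has total cost below 29.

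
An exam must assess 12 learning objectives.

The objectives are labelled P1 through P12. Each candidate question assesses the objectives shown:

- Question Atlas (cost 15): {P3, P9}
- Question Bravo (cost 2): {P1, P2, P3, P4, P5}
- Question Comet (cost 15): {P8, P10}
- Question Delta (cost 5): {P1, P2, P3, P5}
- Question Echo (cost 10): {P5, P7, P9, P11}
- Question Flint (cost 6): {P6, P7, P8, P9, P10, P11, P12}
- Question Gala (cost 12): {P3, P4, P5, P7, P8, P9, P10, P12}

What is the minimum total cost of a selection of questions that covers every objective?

Bravo, Flint together cover every objective (Bravo ∪ Flint = {P1, P2, P3, P4, P5, P6, P7, P8, P9, P10, P11, P12}); total cost 2 + 6 = 8.
No covering selection has total cost below 8.

8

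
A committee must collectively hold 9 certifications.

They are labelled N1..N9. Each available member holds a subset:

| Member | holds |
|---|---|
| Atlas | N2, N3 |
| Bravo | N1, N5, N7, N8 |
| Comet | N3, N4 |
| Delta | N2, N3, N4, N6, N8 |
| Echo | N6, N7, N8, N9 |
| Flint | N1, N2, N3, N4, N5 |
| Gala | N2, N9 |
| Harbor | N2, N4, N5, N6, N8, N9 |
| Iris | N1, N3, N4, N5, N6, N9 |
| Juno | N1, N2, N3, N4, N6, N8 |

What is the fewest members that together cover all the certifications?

Echo and Flint together: Echo ∪ Flint = {N1, N2, N3, N4, N5, N6, N7, N8, N9} — every certification is covered.
No single member has all 9 certifications (the largest, Harbor, has 6), so 2 is optimal.

2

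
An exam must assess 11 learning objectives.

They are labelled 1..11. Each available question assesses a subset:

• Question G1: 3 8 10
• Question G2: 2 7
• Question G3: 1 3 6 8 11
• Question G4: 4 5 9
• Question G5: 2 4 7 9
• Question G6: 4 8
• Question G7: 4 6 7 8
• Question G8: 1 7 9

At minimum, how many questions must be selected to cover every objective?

G1 and G2 and G3 and G4 together: G1 ∪ G2 ∪ G3 ∪ G4 = {1, 2, 3, 4, 5, 6, 7, 8, 9, 10, 11} — every objective is covered.
No 3 of the 8 questions cover everything (all 56 combinations miss at least one objective), so 4 is optimal.

4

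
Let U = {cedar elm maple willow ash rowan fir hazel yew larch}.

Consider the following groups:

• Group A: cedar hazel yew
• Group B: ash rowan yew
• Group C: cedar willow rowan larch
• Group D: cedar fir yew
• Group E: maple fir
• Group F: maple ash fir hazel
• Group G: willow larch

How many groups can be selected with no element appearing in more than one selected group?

B, E, G are pairwise disjoint (B={ash,rowan,yew}; E={maple,fir}; G={willow,larch}).
Every remaining group overlaps one of these, and no 4 of the listed groups are pairwise disjoint, so 3 is the maximum.

3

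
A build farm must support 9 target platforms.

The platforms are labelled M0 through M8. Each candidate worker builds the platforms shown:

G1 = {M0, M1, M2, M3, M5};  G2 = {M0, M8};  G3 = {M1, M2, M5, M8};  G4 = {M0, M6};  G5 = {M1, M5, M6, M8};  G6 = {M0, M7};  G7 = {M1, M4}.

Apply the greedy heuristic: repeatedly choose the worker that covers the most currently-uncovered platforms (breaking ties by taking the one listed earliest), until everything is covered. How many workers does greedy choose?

Greedy: pick G1 (covers 5 new) → pick G5 (covers 2 new) → pick G6 (covers 1 new) → pick G7 (covers 1 new). Total picks: 4.

4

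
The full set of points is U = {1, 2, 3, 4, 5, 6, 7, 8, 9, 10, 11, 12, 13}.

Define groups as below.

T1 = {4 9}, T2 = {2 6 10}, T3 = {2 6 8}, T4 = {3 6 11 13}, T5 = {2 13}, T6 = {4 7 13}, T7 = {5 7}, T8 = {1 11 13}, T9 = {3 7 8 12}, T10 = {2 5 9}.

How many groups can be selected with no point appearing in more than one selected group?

4

T1, T3, T7, T8 are pairwise disjoint (T1={4,9}; T3={2,6,8}; T7={5,7}; T8={1,11,13}).
Every remaining group overlaps one of these, and no 5 of the listed groups are pairwise disjoint, so 4 is the maximum.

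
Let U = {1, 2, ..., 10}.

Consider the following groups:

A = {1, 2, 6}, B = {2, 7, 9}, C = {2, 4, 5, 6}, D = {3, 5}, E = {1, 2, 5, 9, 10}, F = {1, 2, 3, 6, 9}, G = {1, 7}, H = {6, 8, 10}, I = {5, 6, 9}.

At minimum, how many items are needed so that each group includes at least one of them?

Take T = {5, 6, 7}. Each listed group contains at least one of these, so T is a hitting set of size 3.
The groups B, D, H are pairwise disjoint, so any hitting set needs a separate item for each — at least 3. Hence 3 is optimal.

3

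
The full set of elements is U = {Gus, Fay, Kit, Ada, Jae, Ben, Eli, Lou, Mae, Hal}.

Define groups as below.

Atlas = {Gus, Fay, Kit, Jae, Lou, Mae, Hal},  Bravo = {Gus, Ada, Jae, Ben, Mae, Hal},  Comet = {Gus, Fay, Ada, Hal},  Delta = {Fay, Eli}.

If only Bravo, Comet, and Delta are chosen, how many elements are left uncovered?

2

Union of Bravo, Comet, Delta = {Gus, Fay, Ada, Jae, Ben, Eli, Mae, Hal}.
Not covered: Kit, Lou — 2 elements.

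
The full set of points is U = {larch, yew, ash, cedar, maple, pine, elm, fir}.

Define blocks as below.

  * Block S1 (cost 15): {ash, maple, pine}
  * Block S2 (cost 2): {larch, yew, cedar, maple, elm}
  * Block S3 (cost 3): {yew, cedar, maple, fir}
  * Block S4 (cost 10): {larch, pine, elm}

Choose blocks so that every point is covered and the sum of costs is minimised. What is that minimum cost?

20

S1, S2, S3 together cover every point (S1 ∪ S2 ∪ S3 = {larch, yew, ash, cedar, maple, pine, elm, fir}); total cost 15 + 2 + 3 = 20.
No covering selection has total cost below 20.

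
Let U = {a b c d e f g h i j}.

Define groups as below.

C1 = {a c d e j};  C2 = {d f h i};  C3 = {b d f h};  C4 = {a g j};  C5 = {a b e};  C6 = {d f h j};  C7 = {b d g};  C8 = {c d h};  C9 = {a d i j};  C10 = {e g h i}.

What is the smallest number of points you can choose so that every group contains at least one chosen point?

The 3 points {b, h, j} hit every group.
No choice of 2 points meets every group, so 3 is the minimum.

3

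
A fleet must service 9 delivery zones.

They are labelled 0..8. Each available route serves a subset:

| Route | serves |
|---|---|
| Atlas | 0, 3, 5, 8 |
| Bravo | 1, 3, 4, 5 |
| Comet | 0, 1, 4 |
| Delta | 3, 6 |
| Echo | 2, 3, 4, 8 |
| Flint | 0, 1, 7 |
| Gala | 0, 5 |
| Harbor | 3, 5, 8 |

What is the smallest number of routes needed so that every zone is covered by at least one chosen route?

Delta and Echo and Flint and Gala together: Delta ∪ Echo ∪ Flint ∪ Gala = {0, 1, 2, 3, 4, 5, 6, 7, 8} — every zone is covered.
Only Delta contains 6, so Delta is forced; the remaining 7 zones need at least 3 more routes (each remaining route adds at most 3) — so at least 4 routes are needed, and 4 is optimal.

4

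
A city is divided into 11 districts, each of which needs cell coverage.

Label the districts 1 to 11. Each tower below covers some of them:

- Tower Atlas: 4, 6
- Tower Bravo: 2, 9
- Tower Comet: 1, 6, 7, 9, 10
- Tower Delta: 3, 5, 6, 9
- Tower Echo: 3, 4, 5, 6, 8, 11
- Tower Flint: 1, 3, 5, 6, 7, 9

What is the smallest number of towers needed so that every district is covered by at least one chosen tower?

Take {Bravo, Comet, Echo}. Their union is {1, 2, 3, 4, 5, 6, 7, 8, 9, 10, 11}, which is all 11 districts.
Only Bravo contains 2, so Bravo is forced; the remaining 9 districts need at least 2 more towers (each remaining tower adds at most 6) — so at least 3 towers are needed, and 3 is optimal.

3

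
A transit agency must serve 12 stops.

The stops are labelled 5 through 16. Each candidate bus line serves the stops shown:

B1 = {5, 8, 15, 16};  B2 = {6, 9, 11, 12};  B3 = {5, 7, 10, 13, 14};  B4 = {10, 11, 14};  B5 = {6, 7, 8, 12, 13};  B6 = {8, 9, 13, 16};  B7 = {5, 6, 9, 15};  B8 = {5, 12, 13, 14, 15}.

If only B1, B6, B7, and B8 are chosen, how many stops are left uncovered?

Union of B1, B6, B7, B8 = {5, 6, 8, 9, 12, 13, 14, 15, 16}.
Not covered: 7, 10, 11 — 3 stops.

3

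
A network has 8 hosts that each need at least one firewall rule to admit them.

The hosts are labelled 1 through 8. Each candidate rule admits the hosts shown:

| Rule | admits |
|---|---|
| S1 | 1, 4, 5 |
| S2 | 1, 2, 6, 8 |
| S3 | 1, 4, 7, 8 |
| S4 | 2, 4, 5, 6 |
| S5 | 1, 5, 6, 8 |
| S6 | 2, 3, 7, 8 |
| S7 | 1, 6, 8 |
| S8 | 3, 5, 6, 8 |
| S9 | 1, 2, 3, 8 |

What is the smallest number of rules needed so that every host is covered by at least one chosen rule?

Take {S2, S4, S6}. Their union is {1, 2, 3, 4, 5, 6, 7, 8}, which is all 8 hosts.
No 2 of the 9 rules cover everything (all 36 combinations miss at least one host), so 3 is optimal.

3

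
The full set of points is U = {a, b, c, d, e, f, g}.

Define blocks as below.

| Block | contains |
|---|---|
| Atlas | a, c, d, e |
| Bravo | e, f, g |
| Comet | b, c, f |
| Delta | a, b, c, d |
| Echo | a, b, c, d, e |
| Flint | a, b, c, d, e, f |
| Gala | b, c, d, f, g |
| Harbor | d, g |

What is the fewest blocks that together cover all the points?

Take {Flint, Gala}. Their union is {a, b, c, d, e, f, g}, which is all 7 points.
No single block has all 7 points (the largest, Flint, has 6), so 2 is optimal.

2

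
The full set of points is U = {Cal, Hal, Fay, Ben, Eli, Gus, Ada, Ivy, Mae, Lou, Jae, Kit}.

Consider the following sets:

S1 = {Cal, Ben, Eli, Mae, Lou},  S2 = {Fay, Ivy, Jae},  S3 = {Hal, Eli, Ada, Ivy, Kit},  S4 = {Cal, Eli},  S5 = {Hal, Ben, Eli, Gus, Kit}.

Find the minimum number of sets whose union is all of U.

4

Take {S1, S2, S3, S5}. Their union is {Cal, Hal, Fay, Ben, Eli, Gus, Ada, Ivy, Mae, Lou, Jae, Kit}, which is all 12 points.
Only S5 contains Gus, so S5 is forced; the remaining 7 points need at least 3 more sets (each remaining set adds at most 3) — so at least 4 sets are needed, and 4 is optimal.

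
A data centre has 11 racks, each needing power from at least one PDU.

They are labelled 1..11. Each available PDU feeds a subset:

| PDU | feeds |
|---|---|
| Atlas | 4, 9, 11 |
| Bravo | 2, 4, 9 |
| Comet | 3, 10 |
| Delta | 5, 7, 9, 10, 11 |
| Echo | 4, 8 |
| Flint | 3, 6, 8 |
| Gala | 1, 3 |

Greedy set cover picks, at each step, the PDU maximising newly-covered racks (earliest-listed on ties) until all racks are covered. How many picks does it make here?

4

Greedy: pick Delta (covers 5 new) → pick Flint (covers 3 new) → pick Bravo (covers 2 new) → pick Gala (covers 1 new). Total picks: 4.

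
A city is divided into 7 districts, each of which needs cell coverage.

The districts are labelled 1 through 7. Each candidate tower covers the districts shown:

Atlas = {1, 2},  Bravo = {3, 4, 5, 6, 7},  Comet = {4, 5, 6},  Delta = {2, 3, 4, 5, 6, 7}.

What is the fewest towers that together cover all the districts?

Take {Atlas, Bravo}. Their union is {1, 2, 3, 4, 5, 6, 7}, which is all 7 districts.
No single tower has all 7 districts (the largest, Delta, has 6), so 2 is optimal.

2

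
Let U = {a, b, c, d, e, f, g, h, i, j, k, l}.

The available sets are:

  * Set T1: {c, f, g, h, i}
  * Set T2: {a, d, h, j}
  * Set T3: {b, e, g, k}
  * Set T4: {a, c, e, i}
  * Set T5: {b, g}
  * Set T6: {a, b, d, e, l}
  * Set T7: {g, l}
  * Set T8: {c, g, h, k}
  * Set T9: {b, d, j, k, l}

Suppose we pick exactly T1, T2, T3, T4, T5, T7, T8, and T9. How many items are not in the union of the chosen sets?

Union of T1, T2, T3, T4, T5, T7, T8, T9 = {a, b, c, d, e, f, g, h, i, j, k, l} — that's every item, so 0 are uncovered.

0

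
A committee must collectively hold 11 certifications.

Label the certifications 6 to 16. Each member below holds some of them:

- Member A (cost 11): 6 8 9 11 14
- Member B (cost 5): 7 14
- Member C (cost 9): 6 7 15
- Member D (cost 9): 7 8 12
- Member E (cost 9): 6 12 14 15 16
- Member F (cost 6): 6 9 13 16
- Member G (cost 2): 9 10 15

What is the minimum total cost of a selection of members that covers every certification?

A, D, F, G together cover every certification (A ∪ D ∪ F ∪ G = {6, 7, 8, 9, 10, 11, 12, 13, 14, 15, 16}); total cost 11 + 9 + 6 + 2 = 28.
The greedy pick G, F, B, D, A costs 33; no covering selection beats 28.

28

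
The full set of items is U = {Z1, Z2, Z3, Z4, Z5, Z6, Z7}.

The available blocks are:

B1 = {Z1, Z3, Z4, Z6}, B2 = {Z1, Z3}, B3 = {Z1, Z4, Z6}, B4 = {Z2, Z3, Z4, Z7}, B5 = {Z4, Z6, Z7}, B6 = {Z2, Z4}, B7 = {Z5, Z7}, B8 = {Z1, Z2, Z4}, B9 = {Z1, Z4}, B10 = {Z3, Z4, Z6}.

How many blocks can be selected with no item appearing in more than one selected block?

3

B2, B6, B7 are pairwise disjoint (B2={Z1,Z3}; B6={Z2,Z4}; B7={Z5,Z7}).
Every remaining block overlaps one of these, and no 4 of the listed blocks are pairwise disjoint, so 3 is the maximum.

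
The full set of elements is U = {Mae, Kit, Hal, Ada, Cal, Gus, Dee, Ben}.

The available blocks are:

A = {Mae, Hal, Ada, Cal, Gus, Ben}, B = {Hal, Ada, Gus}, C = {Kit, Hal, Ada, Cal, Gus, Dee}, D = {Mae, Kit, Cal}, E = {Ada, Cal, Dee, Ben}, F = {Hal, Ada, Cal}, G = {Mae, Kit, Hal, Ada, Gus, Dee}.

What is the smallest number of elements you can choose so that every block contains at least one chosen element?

2

H = {Ada, Cal} meets every block (each contains at least one member of H), and |H| = 2.
The blocks B, D are pairwise disjoint, so any hitting set needs a separate element for each — at least 2. Hence 2 is optimal.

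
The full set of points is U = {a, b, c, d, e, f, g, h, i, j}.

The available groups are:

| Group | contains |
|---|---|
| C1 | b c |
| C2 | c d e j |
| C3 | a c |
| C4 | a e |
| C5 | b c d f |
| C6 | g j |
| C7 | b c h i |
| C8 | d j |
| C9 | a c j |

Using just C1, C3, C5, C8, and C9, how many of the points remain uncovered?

Union of C1, C3, C5, C8, C9 = {a, b, c, d, f, j}.
Not covered: e, g, h, i — 4 points.

4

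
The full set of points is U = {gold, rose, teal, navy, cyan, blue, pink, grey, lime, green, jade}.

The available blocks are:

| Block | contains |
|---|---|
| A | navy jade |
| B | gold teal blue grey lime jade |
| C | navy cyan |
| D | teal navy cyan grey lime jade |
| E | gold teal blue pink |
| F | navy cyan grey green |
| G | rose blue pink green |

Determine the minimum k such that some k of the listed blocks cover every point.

B and C and G together: B ∪ C ∪ G = {gold, rose, teal, navy, cyan, blue, pink, grey, lime, green, jade} — every point is covered.
Only G contains rose, so G is forced; the remaining 7 points need at least 2 more blocks (each remaining block adds at most 6) — so at least 3 blocks are needed, and 3 is optimal.

3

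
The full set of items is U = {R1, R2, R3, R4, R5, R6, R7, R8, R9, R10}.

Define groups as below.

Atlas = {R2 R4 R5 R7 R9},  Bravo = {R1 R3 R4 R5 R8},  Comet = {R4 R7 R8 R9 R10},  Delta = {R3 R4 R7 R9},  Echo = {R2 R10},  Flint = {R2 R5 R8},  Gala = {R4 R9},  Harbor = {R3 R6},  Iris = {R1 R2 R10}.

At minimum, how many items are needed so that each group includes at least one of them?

Take H = {R2, R4, R6}. Each listed group contains at least one of these, so H is a hitting set of size 3.
The groups Gala, Harbor, Iris are pairwise disjoint, so any hitting set needs a separate item for each — at least 3. Hence 3 is optimal.

3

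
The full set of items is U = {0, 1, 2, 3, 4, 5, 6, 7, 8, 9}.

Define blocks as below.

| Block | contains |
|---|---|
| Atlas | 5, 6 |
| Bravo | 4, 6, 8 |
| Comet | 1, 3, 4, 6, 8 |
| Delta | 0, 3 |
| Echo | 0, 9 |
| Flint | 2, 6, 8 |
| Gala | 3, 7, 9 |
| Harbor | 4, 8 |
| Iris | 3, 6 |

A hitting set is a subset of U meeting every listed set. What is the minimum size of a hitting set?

4

H = {0, 4, 6, 9} meets every block (each contains at least one member of H), and |H| = 4.
No choice of 3 items meets every block, so 4 is the minimum.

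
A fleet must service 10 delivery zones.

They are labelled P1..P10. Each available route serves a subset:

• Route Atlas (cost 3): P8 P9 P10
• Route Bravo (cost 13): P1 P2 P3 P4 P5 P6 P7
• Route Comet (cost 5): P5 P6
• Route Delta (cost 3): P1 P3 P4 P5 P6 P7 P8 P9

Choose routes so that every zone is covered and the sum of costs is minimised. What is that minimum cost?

16

Atlas, Bravo together cover every zone (Atlas ∪ Bravo = {P1, P2, P3, P4, P5, P6, P7, P8, P9, P10}); total cost 3 + 13 = 16.
The greedy pick Delta, Atlas, Bravo costs 19; no covering selection beats 16.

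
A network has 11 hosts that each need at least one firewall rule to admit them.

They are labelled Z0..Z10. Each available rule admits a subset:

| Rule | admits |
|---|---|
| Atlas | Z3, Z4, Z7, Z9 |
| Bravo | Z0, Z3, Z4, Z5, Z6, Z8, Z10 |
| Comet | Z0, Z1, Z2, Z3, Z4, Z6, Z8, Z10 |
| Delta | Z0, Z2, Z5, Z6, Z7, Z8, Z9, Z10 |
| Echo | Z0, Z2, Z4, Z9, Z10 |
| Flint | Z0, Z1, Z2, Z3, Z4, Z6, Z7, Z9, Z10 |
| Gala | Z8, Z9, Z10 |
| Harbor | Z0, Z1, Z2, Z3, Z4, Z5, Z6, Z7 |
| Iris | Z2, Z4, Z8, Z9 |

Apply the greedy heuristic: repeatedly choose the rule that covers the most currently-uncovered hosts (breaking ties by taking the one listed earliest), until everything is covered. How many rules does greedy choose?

2

Greedy: pick Flint (covers 9 new) → pick Bravo (covers 2 new). Total picks: 2.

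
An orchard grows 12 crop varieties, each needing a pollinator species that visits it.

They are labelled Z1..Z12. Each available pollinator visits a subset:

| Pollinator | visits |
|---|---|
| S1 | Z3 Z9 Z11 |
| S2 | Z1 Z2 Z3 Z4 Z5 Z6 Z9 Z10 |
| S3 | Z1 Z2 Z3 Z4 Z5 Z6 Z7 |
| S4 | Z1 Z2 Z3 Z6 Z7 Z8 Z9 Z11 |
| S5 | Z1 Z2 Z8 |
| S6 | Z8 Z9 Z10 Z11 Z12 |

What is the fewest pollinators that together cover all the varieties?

S3 and S6 together: S3 ∪ S6 = {Z1, Z2, Z3, Z4, Z5, Z6, Z7, Z8, Z9, Z10, Z11, Z12} — every variety is covered.
No single pollinator has all 12 varieties (the largest, S2, has 8), so 2 is optimal.

2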